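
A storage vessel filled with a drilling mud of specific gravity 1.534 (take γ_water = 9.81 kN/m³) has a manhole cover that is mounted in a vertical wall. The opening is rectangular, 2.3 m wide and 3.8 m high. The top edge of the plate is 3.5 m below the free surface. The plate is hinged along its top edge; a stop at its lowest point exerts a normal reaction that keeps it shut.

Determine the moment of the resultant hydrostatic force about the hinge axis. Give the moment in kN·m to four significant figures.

γ = 1.534 × 9.81 = 15.04854 kN/m³.
The centroid lies 3.8/2 = 1.9 m below the top edge, so the centroid depth is h_c = 3.5 + 1.9 = 5.4 m.
A = 2.3 × 3.8 = 8.74 m².
Resultant F = γ·h_c·A = 15.04854 × 5.4 × 8.74 = 710.231 kN.
I_c = b·h³/12 = 2.3 × 3.8³/12 = 10.5171 m⁴.
Centre of pressure: y_p = y_c + I_c/(y_c·A) = 5.4 + 10.5171/(5.4 × 8.74) = 5.4 + 0.222839 = 5.62284 m along the plane.
The resultant acts 1.9 + 0.222839 = 2.12284 m (along the plate) below the hinge at the top edge, so the moment about the hinge is M = F × 2.12284 = 710.231 × 2.12284 = 1507.71 kN·m.

M ≈ 1508 kN·m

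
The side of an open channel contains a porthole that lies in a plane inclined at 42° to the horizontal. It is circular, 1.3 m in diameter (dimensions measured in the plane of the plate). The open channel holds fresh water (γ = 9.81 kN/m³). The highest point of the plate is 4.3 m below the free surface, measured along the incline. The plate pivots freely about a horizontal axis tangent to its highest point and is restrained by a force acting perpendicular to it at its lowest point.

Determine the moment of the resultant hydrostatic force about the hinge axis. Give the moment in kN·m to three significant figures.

γ = 9.81 kN/m³.
Let θ = 42° be the plate's angle to the horizontal; measure y along the incline from where the plane meets the free surface. Vertical depth h = y·sinθ with sinθ = 0.669131.
The centroid is at the centre, 0.65 m below the top of the plate, so y_c = 4.3 + 0.65 = 4.95 m and h_c = 4.95 × 0.669131 = 3.3122 m.
A = π(0.65)² = 1.32732 m².
Resultant F = γ·h_c·A = 9.81 × 3.3122 × 1.32732 = 43.1282 kN.
I_c = πr⁴/4 = π × 0.65⁴/4 = 0.140198 m⁴.
Centre of pressure: y_p = y_c + I_c/(y_c·A) = 4.95 + 0.140198/(4.95 × 1.32732) = 4.95 + 0.0213384 = 4.97134 m along the plane.
The resultant acts 0.65 + 0.0213384 = 0.671338 m (along the plate) below the hinge at the top edge, so the moment about the hinge is M = F × 0.671338 = 43.1282 × 0.671338 = 28.9536 kN·m.

M ≈ 29.0 kN·m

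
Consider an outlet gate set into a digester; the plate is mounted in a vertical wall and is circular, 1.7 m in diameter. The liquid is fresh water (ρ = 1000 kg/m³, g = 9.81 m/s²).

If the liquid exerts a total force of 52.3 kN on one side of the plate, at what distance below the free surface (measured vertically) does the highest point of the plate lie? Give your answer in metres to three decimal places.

γ = ρg = 1000 × 9.81 = 9810 N/m³ = 9.81 kN/m³.
A = π(0.85)² = 2.2698 m².
From F = γ·h_c·A, the centroid depth is h_c = 52.3/(9.81 × 2.2698) = 2.34879 m.
The centroid is at the centre, 0.85 m below the top of the plate, so the highest point sits at h_top = 2.34879 − 0.85 = 1.49879 m below the surface.

d_top ≈ 1.499 m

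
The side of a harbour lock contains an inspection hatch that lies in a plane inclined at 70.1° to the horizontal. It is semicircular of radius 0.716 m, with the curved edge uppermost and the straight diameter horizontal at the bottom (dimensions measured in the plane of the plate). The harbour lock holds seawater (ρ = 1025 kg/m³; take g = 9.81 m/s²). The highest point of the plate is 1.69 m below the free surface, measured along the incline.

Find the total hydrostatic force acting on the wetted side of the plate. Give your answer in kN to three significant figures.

γ = ρg = 1025 × 9.81 / 1000 = 10.05525 kN/m³.
Let θ = 70.1° be the plate's angle to the horizontal; measure y along the incline from where the plane meets the free surface. Vertical depth h = y·sinθ with sinθ = 0.940288.
The centroid lies 4r/(3π) = 0.30388 m above the diameter, so r − 4r/(3π) = 0.716 − 0.30388 = 0.41212 m below the topmost point, so y_c = 1.69 + 0.41212 = 2.10212 m and h_c = 2.10212 × 0.940288 = 1.9766 m.
A = πr²/2 = π × 0.716²/2 = 0.805278 m².
Resultant F = γ·h_c·A = 10.05525 × 1.9766 × 0.805278 = 16.0051 kN.

F ≈ 16.0 kN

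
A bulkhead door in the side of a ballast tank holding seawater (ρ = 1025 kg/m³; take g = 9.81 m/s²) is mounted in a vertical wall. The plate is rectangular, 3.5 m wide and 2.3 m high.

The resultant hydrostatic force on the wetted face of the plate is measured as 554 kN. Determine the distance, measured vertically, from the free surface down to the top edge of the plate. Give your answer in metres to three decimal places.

γ = ρg = 1025 × 9.81 / 1000 = 10.05525 kN/m³.
A = 3.5 × 2.3 = 8.05 m².
From F = γ·h_c·A, the centroid depth is h_c = 554/(10.05525 × 8.05) = 6.84417 m.
The centroid lies 2.3/2 = 1.15 m below the top edge, so the top edge sits at h_top = 6.84417 − 1.15 = 5.69417 m below the surface.

d_top ≈ 5.694 m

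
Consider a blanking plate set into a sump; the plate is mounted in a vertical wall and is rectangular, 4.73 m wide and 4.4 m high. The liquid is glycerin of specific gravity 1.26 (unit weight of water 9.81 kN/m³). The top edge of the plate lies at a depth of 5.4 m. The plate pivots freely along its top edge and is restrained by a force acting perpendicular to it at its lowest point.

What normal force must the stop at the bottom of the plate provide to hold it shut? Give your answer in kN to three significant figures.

P ≈ 1070 kN

γ = 1.26 × 9.81 = 12.3606 kN/m³.
The centroid lies 4.4/2 = 2.2 m below the top edge, so the centroid depth is h_c = 5.4 + 2.2 = 7.6 m.
A = 4.73 × 4.4 = 20.812 m².
Resultant F = γ·h_c·A = 12.3606 × 7.6 × 20.812 = 1955.09 kN.
I_c = b·h³/12 = 4.73 × 4.4³/12 = 33.5767 m⁴.
Centre of pressure: y_p = y_c + I_c/(y_c·A) = 7.6 + 33.5767/(7.6 × 20.812) = 7.6 + 0.212281 = 7.81228 m along the plane.
The resultant acts 2.2 + 0.212281 = 2.41228 m (along the plate) below the hinge at the top edge, so the moment about the hinge is M = F × 2.41228 = 1955.09 × 2.41228 = 4716.22 kN·m.
A normal force at the bottom, 4.4 m from the hinge, must supply this moment: P = 4716.22/4.4 = 1071.87 kN.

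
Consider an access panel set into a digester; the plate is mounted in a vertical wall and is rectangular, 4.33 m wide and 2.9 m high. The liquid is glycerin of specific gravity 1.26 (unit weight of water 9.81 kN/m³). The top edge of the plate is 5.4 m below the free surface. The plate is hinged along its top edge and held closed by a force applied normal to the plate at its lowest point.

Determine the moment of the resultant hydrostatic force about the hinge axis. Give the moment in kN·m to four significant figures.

γ = 1.26 × 9.81 = 12.3606 kN/m³.
The centroid lies 2.9/2 = 1.45 m below the top edge, so the centroid depth is h_c = 5.4 + 1.45 = 6.85 m.
A = 4.33 × 2.9 = 12.557 m².
Resultant F = γ·h_c·A = 12.3606 × 6.85 × 12.557 = 1063.2 kN.
I_c = b·h³/12 = 4.33 × 2.9³/12 = 8.80036 m⁴.
Centre of pressure: y_p = y_c + I_c/(y_c·A) = 6.85 + 8.80036/(6.85 × 12.557) = 6.85 + 0.102311 = 6.95231 m along the plane.
The resultant acts 1.45 + 0.102311 = 1.55231 m (along the plate) below the hinge at the top edge, so the moment about the hinge is M = F × 1.55231 = 1063.2 × 1.55231 = 1650.42 kN·m.

M ≈ 1650 kN·m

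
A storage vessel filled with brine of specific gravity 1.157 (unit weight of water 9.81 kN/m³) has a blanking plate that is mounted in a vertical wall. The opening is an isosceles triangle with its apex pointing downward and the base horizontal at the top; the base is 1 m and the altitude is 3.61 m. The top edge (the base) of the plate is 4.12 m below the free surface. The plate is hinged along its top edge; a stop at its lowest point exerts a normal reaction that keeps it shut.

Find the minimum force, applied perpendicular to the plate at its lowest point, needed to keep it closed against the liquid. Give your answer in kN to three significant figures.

P ≈ 40.5 kN

γ = 1.157 × 9.81 = 11.35017 kN/m³.
With the apex down, the centroid sits h/3 = 3.61/3 = 1.20333 m below the base (the top edge), so the centroid depth is h_c = 4.12 + 1.20333 = 5.32333 m.
A = ½ × 1 × 3.61 = 1.805 m².
Resultant F = γ·h_c·A = 11.35017 × 5.32333 × 1.805 = 109.059 kN.
I_c = b·h³/36 = 1 × 3.61³/36 = 1.30683 m⁴.
Centre of pressure: y_p = y_c + I_c/(y_c·A) = 5.32333 + 1.30683/(5.32333 × 1.805) = 5.32333 + 0.136006 = 5.45934 m along the plane.
The resultant acts 1.20333 + 0.136006 = 1.33934 m (along the plate) below the hinge at the top edge, so the moment about the hinge is M = F × 1.33934 = 109.059 × 1.33934 = 146.067 kN·m.
A normal force at the bottom, 3.61 m from the hinge, must supply this moment: P = 146.067/3.61 = 40.4618 kN.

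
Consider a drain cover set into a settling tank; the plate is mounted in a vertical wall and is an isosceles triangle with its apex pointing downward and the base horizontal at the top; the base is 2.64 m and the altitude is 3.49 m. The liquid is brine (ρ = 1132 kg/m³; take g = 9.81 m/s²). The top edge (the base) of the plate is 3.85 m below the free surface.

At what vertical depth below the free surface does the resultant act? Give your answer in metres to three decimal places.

γ = ρg = 1132 × 9.81 / 1000 = 11.10492 kN/m³.
With the apex down, the centroid sits h/3 = 3.49/3 = 1.16333 m below the base (the top edge), so the centroid depth is h_c = 3.85 + 1.16333 = 5.01333 m.
A = ½ × 2.64 × 3.49 = 4.6068 m².
Resultant F = γ·h_c·A = 11.10492 × 5.01333 × 4.6068 = 256.473 kN.
I_c = b·h³/36 = 2.64 × 3.49³/36 = 3.11729 m⁴.
Centre of pressure: y_p = y_c + I_c/(y_c·A) = 5.01333 + 3.11729/(5.01333 × 4.6068) = 5.01333 + 0.134974 = 5.1483 m along the plane.

h_p = 5.148 m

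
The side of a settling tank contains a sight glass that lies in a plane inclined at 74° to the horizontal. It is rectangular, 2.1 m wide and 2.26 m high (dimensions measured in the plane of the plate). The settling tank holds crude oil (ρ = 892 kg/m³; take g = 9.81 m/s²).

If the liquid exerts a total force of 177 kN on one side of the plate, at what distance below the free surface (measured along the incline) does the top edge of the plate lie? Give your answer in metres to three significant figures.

γ = ρg = 892 × 9.81 / 1000 = 8.75052 kN/m³.
A = 2.1 × 2.26 = 4.746 m².
From F = γ·h_c·A, the centroid depth is h_c = 177/(8.75052 × 4.746) = 4.26198 m.
Let θ = 74° be the plate's angle to the horizontal; measure y along the incline from where the plane meets the free surface. Vertical depth h = y·sinθ with sinθ = 0.961262.
Along the incline, y_c = h_c/sinθ = 4.26198/0.961262 = 4.43373 m.
The centroid lies 2.26/2 = 1.13 m below the top edge, so the top edge sits at y_top = 4.43373 − 1.13 = 3.30373 m along the incline.

y_top ≈ 3.30 m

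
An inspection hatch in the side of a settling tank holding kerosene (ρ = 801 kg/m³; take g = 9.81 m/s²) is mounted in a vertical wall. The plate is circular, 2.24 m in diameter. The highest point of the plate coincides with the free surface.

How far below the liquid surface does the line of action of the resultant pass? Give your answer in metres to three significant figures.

γ = ρg = 801 × 9.81 / 1000 = 7.85781 kN/m³.
The centroid is at the centre, 1.12 m below the top of the plate, so the centroid depth is h_c = 1.12 m.
A = π(1.12)² = 3.94081 m².
Resultant F = γ·h_c·A = 7.85781 × 1.12 × 3.94081 = 34.6821 kN.
I_c = πr⁴/4 = π × 1.12⁴/4 = 1.23584 m⁴.
Centre of pressure: y_p = y_c + I_c/(y_c·A) = 1.12 + 1.23584/(1.12 × 3.94081) = 1.12 + 0.28 = 1.4 m along the plane.

h_p = 1.40 m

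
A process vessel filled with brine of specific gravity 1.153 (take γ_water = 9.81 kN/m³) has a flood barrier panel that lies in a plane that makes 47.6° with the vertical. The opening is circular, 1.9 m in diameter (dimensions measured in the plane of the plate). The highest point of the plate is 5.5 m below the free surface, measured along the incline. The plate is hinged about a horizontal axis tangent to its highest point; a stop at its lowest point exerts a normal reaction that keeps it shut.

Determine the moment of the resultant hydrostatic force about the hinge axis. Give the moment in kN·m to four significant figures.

M ≈ 137.4 kN·m

γ = 1.153 × 9.81 = 11.31093 kN/m³.
The plate makes 47.6° with the vertical, i.e. θ = 90° − 47.6° = 42.4° to the horizontal. Measuring y along the incline from the free-surface line, vertical depth h = y·sinθ with sinθ = 0.674302.
The centroid is at the centre, 0.95 m below the top of the plate, so y_c = 5.5 + 0.95 = 6.45 m and h_c = 6.45 × 0.674302 = 4.34925 m.
A = π(0.95)² = 2.83529 m².
Resultant F = γ·h_c·A = 11.31093 × 4.34925 × 2.83529 = 139.479 kN.
I_c = πr⁴/4 = π × 0.95⁴/4 = 0.639712 m⁴.
Centre of pressure: y_p = y_c + I_c/(y_c·A) = 6.45 + 0.639712/(6.45 × 2.83529) = 6.45 + 0.0349806 = 6.48498 m along the plane.
The resultant acts 0.95 + 0.0349806 = 0.984981 m (along the plate) below the hinge at the top edge, so the moment about the hinge is M = F × 0.984981 = 139.479 × 0.984981 = 137.384 kN·m.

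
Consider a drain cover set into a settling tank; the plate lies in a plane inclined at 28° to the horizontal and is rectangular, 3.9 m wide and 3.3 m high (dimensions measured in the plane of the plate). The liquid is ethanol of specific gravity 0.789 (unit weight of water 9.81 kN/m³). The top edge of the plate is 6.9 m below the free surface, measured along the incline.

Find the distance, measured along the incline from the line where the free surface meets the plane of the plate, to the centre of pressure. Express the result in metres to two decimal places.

γ = 0.789 × 9.81 = 7.74009 kN/m³.
Let θ = 28° be the plate's angle to the horizontal; measure y along the incline from where the plane meets the free surface. Vertical depth h = y·sinθ with sinθ = 0.469472.
The centroid lies 3.3/2 = 1.65 m below the top edge, so y_c = 6.9 + 1.65 = 8.55 m and h_c = 8.55 × 0.469472 = 4.01399 m.
A = 3.9 × 3.3 = 12.87 m².
Resultant F = γ·h_c·A = 7.74009 × 4.01399 × 12.87 = 399.853 kN.
I_c = b·h³/12 = 3.9 × 3.3³/12 = 11.6795 m⁴.
Centre of pressure: y_p = y_c + I_c/(y_c·A) = 8.55 + 11.6795/(8.55 × 12.87) = 8.55 + 0.10614 = 8.65614 m along the plane.

y_p = 8.66 m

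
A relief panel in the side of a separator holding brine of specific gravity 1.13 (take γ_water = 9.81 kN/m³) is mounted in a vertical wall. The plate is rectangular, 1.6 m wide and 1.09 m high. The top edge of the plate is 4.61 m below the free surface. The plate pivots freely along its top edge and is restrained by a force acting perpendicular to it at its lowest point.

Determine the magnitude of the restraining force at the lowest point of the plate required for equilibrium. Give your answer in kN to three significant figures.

P ≈ 51.6 kN

γ = 1.13 × 9.81 = 11.0853 kN/m³.
The centroid lies 1.09/2 = 0.545 m below the top edge, so the centroid depth is h_c = 4.61 + 0.545 = 5.155 m.
A = 1.6 × 1.09 = 1.744 m².
Resultant F = γ·h_c·A = 11.0853 × 5.155 × 1.744 = 99.6604 kN.
I_c = b·h³/12 = 1.6 × 1.09³/12 = 0.172671 m⁴.
Centre of pressure: y_p = y_c + I_c/(y_c·A) = 5.155 + 0.172671/(5.155 × 1.744) = 5.155 + 0.0192063 = 5.17421 m along the plane.
The resultant acts 0.545 + 0.0192063 = 0.564206 m (along the plate) below the hinge at the top edge, so the moment about the hinge is M = F × 0.564206 = 99.6604 × 0.564206 = 56.229 kN·m.
A normal force at the bottom, 1.09 m from the hinge, must supply this moment: P = 56.229/1.09 = 51.5862 kN.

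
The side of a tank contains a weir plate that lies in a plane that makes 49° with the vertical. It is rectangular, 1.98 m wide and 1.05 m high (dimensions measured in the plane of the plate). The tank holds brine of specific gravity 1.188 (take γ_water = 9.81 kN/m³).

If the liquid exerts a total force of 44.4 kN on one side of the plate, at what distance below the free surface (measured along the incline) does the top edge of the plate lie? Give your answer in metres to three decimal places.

γ = 1.188 × 9.81 = 11.65428 kN/m³.
A = 1.98 × 1.05 = 2.079 m².
From F = γ·h_c·A, the centroid depth is h_c = 44.4/(11.65428 × 2.079) = 1.8325 m.
The plate makes 49° with the vertical, i.e. θ = 90° − 49° = 41° to the horizontal. Measuring y along the incline from the free-surface line, vertical depth h = y·sinθ with sinθ = 0.656059.
Along the incline, y_c = h_c/sinθ = 1.8325/0.656059 = 2.79319 m.
The centroid lies 1.05/2 = 0.525 m below the top edge, so the top edge sits at y_top = 2.79319 − 0.525 = 2.26819 m along the incline.

y_top ≈ 2.268 m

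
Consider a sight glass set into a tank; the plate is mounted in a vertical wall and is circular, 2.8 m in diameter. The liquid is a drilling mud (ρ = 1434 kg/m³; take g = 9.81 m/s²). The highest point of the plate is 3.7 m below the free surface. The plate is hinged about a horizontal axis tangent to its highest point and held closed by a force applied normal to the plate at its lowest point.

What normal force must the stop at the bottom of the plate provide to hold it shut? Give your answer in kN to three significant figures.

γ = ρg = 1434 × 9.81 / 1000 = 14.06754 kN/m³.
The centroid is at the centre, 1.4 m below the top of the plate, so the centroid depth is h_c = 3.7 + 1.4 = 5.1 m.
A = π(1.4)² = 6.15752 m².
Resultant F = γ·h_c·A = 14.06754 × 5.1 × 6.15752 = 441.768 kN.
I_c = πr⁴/4 = π × 1.4⁴/4 = 3.01719 m⁴.
Centre of pressure: y_p = y_c + I_c/(y_c·A) = 5.1 + 3.01719/(5.1 × 6.15752) = 5.1 + 0.0960786 = 5.19608 m along the plane.
The resultant acts 1.4 + 0.0960786 = 1.49608 m (along the plate) below the hinge at the top edge, so the moment about the hinge is M = F × 1.49608 = 441.768 × 1.49608 = 660.92 kN·m.
A normal force at the bottom, 2.8 m from the hinge, must supply this moment: P = 660.92/2.8 = 236.043 kN.

P ≈ 236 kN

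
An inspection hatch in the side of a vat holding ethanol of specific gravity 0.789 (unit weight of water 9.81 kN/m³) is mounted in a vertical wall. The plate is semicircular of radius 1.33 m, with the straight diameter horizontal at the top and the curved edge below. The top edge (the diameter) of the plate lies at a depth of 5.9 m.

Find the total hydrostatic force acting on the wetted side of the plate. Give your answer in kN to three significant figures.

F ≈ 139 kN

γ = 0.789 × 9.81 = 7.74009 kN/m³.
The centroid of a semicircle lies 4r/(3π) = 0.56447 m from the diameter, here below the top edge, so the centroid depth is h_c = 5.9 + 0.56447 = 6.46447 m.
A = πr²/2 = π × 1.33²/2 = 2.77858 m².
Resultant F = γ·h_c·A = 7.74009 × 6.46447 × 2.77858 = 139.028 kN.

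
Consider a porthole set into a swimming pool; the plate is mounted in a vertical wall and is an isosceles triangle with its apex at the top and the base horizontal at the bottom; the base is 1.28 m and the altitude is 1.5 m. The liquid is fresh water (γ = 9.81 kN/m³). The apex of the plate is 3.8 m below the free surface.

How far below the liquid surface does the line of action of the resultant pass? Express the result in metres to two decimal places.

γ = 9.81 kN/m³.
With the apex up, the centroid sits 2h/3 = 2 × 1.5/3 = 1 m below the apex, so the centroid depth is h_c = 3.8 + 1 = 4.8 m.
A = ½ × 1.28 × 1.5 = 0.96 m².
Resultant F = γ·h_c·A = 9.81 × 4.8 × 0.96 = 45.2045 kN.
I_c = b·h³/36 = 1.28 × 1.5³/36 = 0.12 m⁴.
Centre of pressure: y_p = y_c + I_c/(y_c·A) = 4.8 + 0.12/(4.8 × 0.96) = 4.8 + 0.0260417 = 4.82604 m along the plane.

h_p = 4.83 m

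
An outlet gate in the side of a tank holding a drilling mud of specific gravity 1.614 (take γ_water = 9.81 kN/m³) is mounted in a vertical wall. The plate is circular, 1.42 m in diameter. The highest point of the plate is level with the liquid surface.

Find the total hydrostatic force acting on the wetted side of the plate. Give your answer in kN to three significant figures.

F ≈ 17.8 kN

γ = 1.614 × 9.81 = 15.83334 kN/m³.
The centroid is at the centre, 0.71 m below the top of the plate, so the centroid depth is h_c = 0.71 m.
A = π(0.71)² = 1.58368 m².
Resultant F = γ·h_c·A = 15.83334 × 0.71 × 1.58368 = 17.8032 kN.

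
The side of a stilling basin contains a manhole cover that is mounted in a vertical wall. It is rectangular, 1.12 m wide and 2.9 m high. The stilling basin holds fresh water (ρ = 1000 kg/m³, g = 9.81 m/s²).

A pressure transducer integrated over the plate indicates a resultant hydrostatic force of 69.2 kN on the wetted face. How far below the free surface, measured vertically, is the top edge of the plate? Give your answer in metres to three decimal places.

γ = ρg = 1000 × 9.81 = 9810 N/m³ = 9.81 kN/m³.
A = 1.12 × 2.9 = 3.248 m².
From F = γ·h_c·A, the centroid depth is h_c = 69.2/(9.81 × 3.248) = 2.17181 m.
The centroid lies 2.9/2 = 1.45 m below the top edge, so the top edge sits at h_top = 2.17181 − 1.45 = 0.72181 m below the surface.

d_top ≈ 0.722 m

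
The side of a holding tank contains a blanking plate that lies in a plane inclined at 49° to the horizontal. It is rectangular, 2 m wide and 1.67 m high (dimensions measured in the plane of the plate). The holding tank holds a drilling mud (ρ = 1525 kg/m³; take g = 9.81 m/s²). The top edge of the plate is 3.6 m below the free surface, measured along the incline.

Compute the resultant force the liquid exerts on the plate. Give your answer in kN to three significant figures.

F ≈ 167 kN

γ = ρg = 1525 × 9.81 / 1000 = 14.96025 kN/m³.
Let θ = 49° be the plate's angle to the horizontal; measure y along the incline from where the plane meets the free surface. Vertical depth h = y·sinθ with sinθ = 0.754710.
The centroid lies 1.67/2 = 0.835 m below the top edge, so y_c = 3.6 + 0.835 = 4.435 m and h_c = 4.435 × 0.754710 = 3.34714 m.
A = 2 × 1.67 = 3.34 m².
Resultant F = γ·h_c·A = 14.96025 × 3.34714 × 3.34 = 167.247 kN.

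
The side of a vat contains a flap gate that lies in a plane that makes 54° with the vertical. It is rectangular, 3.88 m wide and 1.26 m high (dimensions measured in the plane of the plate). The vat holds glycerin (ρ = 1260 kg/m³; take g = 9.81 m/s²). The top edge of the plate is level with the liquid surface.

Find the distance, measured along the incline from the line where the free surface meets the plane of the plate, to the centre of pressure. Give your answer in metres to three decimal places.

γ = ρg = 1260 × 9.81 / 1000 = 12.3606 kN/m³.
The plate makes 54° with the vertical, i.e. θ = 90° − 54° = 36° to the horizontal. Measuring y along the incline from the free-surface line, vertical depth h = y·sinθ with sinθ = 0.587785.
The centroid lies 1.26/2 = 0.63 m below the top edge, so y_c = 0.63 m and h_c = 0.63 × 0.587785 = 0.370305 m.
A = 3.88 × 1.26 = 4.8888 m².
Resultant F = γ·h_c·A = 12.3606 × 0.370305 × 4.8888 = 22.377 kN.
I_c = b·h³/12 = 3.88 × 1.26³/12 = 0.646788 m⁴.
Centre of pressure: y_p = y_c + I_c/(y_c·A) = 0.63 + 0.646788/(0.63 × 4.8888) = 0.63 + 0.21 = 0.84 m along the plane.

y_p = 0.840 m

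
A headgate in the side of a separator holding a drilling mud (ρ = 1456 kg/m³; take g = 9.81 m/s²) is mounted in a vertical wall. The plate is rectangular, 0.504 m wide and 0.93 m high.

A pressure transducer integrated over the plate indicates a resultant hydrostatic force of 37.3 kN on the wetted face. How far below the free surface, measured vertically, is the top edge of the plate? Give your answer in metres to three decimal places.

d_top ≈ 5.106 m

γ = ρg = 1456 × 9.81 / 1000 = 14.28336 kN/m³.
A = 0.504 × 0.93 = 0.46872 m².
From F = γ·h_c·A, the centroid depth is h_c = 37.3/(14.28336 × 0.46872) = 5.57141 m.
The centroid lies 0.93/2 = 0.465 m below the top edge, so the top edge sits at h_top = 5.57141 − 0.465 = 5.10641 m below the surface.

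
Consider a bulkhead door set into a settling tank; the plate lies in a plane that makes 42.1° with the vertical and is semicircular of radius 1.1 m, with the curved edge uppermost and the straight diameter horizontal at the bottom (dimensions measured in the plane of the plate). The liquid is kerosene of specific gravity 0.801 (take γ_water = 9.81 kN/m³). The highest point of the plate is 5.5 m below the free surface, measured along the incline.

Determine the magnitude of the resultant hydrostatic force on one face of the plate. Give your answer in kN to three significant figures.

F ≈ 68.0 kN

γ = 0.801 × 9.81 = 7.85781 kN/m³.
The plate makes 42.1° with the vertical, i.e. θ = 90° − 42.1° = 47.9° to the horizontal. Measuring y along the incline from the free-surface line, vertical depth h = y·sinθ with sinθ = 0.741976.
The centroid lies 4r/(3π) = 0.466854 m above the diameter, so r − 4r/(3π) = 1.1 − 0.466854 = 0.633146 m below the topmost point, so y_c = 5.5 + 0.633146 = 6.13315 m and h_c = 6.13315 × 0.741976 = 4.55065 m.
A = πr²/2 = π × 1.1²/2 = 1.90066 m².
Resultant F = γ·h_c·A = 7.85781 × 4.55065 × 1.90066 = 67.9641 kN.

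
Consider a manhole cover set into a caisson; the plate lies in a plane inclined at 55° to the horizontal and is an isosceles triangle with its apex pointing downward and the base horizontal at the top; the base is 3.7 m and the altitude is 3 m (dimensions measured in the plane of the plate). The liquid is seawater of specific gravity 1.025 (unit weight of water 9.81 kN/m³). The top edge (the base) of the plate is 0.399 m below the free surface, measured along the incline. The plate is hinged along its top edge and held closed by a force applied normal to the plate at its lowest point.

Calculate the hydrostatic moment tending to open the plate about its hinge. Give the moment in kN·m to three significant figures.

γ = 1.025 × 9.81 = 10.05525 kN/m³.
Let θ = 55° be the plate's angle to the horizontal; measure y along the incline from where the plane meets the free surface. Vertical depth h = y·sinθ with sinθ = 0.819152.
With the apex down, the centroid sits h/3 = 3/3 = 1 m below the base (the top edge), so y_c = 0.399 + 1 = 1.399 m and h_c = 1.399 × 0.819152 = 1.14599 m.
A = ½ × 3.7 × 3 = 5.55 m².
Resultant F = γ·h_c·A = 10.05525 × 1.14599 × 5.55 = 63.9538 kN.
I_c = b·h³/36 = 3.7 × 3³/36 = 2.775 m⁴.
Centre of pressure: y_p = y_c + I_c/(y_c·A) = 1.399 + 2.775/(1.399 × 5.55) = 1.399 + 0.357398 = 1.7564 m along the plane.
The resultant acts 1 + 0.357398 = 1.3574 m (along the plate) below the hinge at the top edge, so the moment about the hinge is M = F × 1.3574 = 63.9538 × 1.3574 = 86.8109 kN·m.

M ≈ 86.8 kN·m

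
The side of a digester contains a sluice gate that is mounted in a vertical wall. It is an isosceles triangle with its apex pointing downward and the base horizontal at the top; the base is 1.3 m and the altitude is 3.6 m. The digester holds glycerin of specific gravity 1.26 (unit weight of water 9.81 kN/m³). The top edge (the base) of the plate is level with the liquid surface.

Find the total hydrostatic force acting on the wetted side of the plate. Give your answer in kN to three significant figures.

F ≈ 34.7 kN

γ = 1.26 × 9.81 = 12.3606 kN/m³.
With the apex down, the centroid sits h/3 = 3.6/3 = 1.2 m below the base (the top edge), so the centroid depth is h_c = 1.2 m.
A = ½ × 1.3 × 3.6 = 2.34 m².
Resultant F = γ·h_c·A = 12.3606 × 1.2 × 2.34 = 34.7086 kN.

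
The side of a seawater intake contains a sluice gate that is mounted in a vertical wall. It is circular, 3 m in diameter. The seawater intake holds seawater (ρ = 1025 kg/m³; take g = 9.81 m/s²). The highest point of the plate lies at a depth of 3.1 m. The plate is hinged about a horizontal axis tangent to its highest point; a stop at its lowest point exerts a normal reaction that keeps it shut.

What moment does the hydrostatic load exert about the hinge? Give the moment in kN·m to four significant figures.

γ = ρg = 1025 × 9.81 / 1000 = 10.05525 kN/m³.
The centroid is at the centre, 1.5 m below the top of the plate, so the centroid depth is h_c = 3.1 + 1.5 = 4.6 m.
A = π(1.5)² = 7.06858 m².
Resultant F = γ·h_c·A = 10.05525 × 4.6 × 7.06858 = 326.951 kN.
I_c = πr⁴/4 = π × 1.5⁴/4 = 3.97608 m⁴.
Centre of pressure: y_p = y_c + I_c/(y_c·A) = 4.6 + 3.97608/(4.6 × 7.06858) = 4.6 + 0.122283 = 4.72228 m along the plane.
The resultant acts 1.5 + 0.122283 = 1.62228 m (along the plate) below the hinge at the top edge, so the moment about the hinge is M = F × 1.62228 = 326.951 × 1.62228 = 530.406 kN·m.

M ≈ 530.4 kN·m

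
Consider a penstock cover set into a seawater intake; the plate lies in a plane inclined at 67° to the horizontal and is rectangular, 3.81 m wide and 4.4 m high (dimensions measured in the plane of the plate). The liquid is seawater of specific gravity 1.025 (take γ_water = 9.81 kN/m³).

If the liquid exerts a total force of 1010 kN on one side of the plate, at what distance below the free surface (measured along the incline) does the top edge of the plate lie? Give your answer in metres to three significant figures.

y_top ≈ 4.31 m

γ = 1.025 × 9.81 = 10.05525 kN/m³.
A = 3.81 × 4.4 = 16.764 m².
From F = γ·h_c·A, the centroid depth is h_c = 1010/(10.05525 × 16.764) = 5.99171 m.
Let θ = 67° be the plate's angle to the horizontal; measure y along the incline from where the plane meets the free surface. Vertical depth h = y·sinθ with sinθ = 0.920505.
Along the incline, y_c = h_c/sinθ = 5.99171/0.920505 = 6.50916 m.
The centroid lies 4.4/2 = 2.2 m below the top edge, so the top edge sits at y_top = 6.50916 − 2.2 = 4.30916 m along the incline.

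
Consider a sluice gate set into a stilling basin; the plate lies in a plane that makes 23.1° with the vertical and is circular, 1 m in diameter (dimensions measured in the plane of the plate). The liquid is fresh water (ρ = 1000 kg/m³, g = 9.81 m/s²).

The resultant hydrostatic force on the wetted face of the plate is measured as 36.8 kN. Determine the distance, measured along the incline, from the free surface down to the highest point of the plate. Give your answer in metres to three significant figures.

y_top ≈ 4.69 m

γ = ρg = 1000 × 9.81 = 9810 N/m³ = 9.81 kN/m³.
A = π(0.5)² = 0.785398 m².
From F = γ·h_c·A, the centroid depth is h_c = 36.8/(9.81 × 0.785398) = 4.77627 m.
The plate makes 23.1° with the vertical, i.e. θ = 90° − 23.1° = 66.9° to the horizontal. Measuring y along the incline from the free-surface line, vertical depth h = y·sinθ with sinθ = 0.919821.
Along the incline, y_c = h_c/sinθ = 4.77627/0.919821 = 5.19261 m.
The centroid is at the centre, 0.5 m below the top of the plate, so the highest point sits at y_top = 5.19261 − 0.5 = 4.69261 m along the incline.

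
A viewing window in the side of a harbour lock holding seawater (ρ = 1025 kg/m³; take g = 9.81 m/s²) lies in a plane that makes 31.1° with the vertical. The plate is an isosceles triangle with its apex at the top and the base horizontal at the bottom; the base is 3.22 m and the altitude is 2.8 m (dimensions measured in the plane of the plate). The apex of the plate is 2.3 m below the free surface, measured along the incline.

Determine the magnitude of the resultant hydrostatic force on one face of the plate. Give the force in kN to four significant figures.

F ≈ 161.7 kN

γ = ρg = 1025 × 9.81 / 1000 = 10.05525 kN/m³.
The plate makes 31.1° with the vertical, i.e. θ = 90° − 31.1° = 58.9° to the horizontal. Measuring y along the incline from the free-surface line, vertical depth h = y·sinθ with sinθ = 0.856267.
With the apex up, the centroid sits 2h/3 = 2 × 2.8/3 = 1.86667 m below the apex, so y_c = 2.3 + 1.86667 = 4.16667 m and h_c = 4.16667 × 0.856267 = 3.56778 m.
A = ½ × 3.22 × 2.8 = 4.508 m².
Resultant F = γ·h_c·A = 10.05525 × 3.56778 × 4.508 = 161.724 kN.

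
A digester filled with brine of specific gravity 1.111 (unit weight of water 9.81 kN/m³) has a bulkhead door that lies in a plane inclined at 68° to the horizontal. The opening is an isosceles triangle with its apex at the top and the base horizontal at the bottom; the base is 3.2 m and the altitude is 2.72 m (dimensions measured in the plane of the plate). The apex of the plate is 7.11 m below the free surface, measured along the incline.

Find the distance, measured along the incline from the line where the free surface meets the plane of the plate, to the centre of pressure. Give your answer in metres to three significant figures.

γ = 1.111 × 9.81 = 10.89891 kN/m³.
Let θ = 68° be the plate's angle to the horizontal; measure y along the incline from where the plane meets the free surface. Vertical depth h = y·sinθ with sinθ = 0.927184.
With the apex up, the centroid sits 2h/3 = 2 × 2.72/3 = 1.81333 m below the apex, so y_c = 7.11 + 1.81333 = 8.92333 m and h_c = 8.92333 × 0.927184 = 8.27357 m.
A = ½ × 3.2 × 2.72 = 4.352 m².
Resultant F = γ·h_c·A = 10.89891 × 8.27357 × 4.352 = 392.432 kN.
I_c = b·h³/36 = 3.2 × 2.72³/36 = 1.78877 m⁴.
Centre of pressure: y_p = y_c + I_c/(y_c·A) = 8.92333 + 1.78877/(8.92333 × 4.352) = 8.92333 + 0.0460616 = 8.96939 m along the plane.

y_p = 8.97 m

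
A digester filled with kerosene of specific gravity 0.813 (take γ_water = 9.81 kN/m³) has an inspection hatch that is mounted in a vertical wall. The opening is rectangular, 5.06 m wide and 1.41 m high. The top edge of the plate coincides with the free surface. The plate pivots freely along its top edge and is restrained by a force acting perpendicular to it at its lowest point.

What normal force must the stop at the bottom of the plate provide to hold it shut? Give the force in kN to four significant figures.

P ≈ 26.74 kN

γ = 0.813 × 9.81 = 7.97553 kN/m³.
The centroid lies 1.41/2 = 0.705 m below the top edge, so the centroid depth is h_c = 0.705 m.
A = 5.06 × 1.41 = 7.1346 m².
Resultant F = γ·h_c·A = 7.97553 × 0.705 × 7.1346 = 40.1161 kN.
I_c = b·h³/12 = 5.06 × 1.41³/12 = 1.18202 m⁴.
Centre of pressure: y_p = y_c + I_c/(y_c·A) = 0.705 + 1.18202/(0.705 × 7.1346) = 0.705 + 0.234999 = 0.939999 m along the plane.
The resultant acts 0.705 + 0.234999 = 0.939999 m (along the plate) below the hinge at the top edge, so the moment about the hinge is M = F × 0.939999 = 40.1161 × 0.939999 = 37.7091 kN·m.
A normal force at the bottom, 1.41 m from the hinge, must supply this moment: P = 37.7091/1.41 = 26.744 kN.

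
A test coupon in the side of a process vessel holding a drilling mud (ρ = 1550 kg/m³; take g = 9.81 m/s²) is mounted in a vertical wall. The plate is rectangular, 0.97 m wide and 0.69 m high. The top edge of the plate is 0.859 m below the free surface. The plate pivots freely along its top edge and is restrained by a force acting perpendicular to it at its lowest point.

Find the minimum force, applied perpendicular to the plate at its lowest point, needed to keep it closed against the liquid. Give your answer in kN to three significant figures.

P ≈ 6.71 kN

γ = ρg = 1550 × 9.81 / 1000 = 15.2055 kN/m³.
The centroid lies 0.69/2 = 0.345 m below the top edge, so the centroid depth is h_c = 0.859 + 0.345 = 1.204 m.
A = 0.97 × 0.69 = 0.6693 m².
Resultant F = γ·h_c·A = 15.2055 × 1.204 × 0.6693 = 12.2532 kN.
I_c = b·h³/12 = 0.97 × 0.69³/12 = 0.0265545 m⁴.
Centre of pressure: y_p = y_c + I_c/(y_c·A) = 1.204 + 0.0265545/(1.204 × 0.6693) = 1.204 + 0.0329527 = 1.23695 m along the plane.
The resultant acts 0.345 + 0.0329527 = 0.377953 m (along the plate) below the hinge at the top edge, so the moment about the hinge is M = F × 0.377953 = 12.2532 × 0.377953 = 4.63113 kN·m.
A normal force at the bottom, 0.69 m from the hinge, must supply this moment: P = 4.63113/0.69 = 6.71178 kN.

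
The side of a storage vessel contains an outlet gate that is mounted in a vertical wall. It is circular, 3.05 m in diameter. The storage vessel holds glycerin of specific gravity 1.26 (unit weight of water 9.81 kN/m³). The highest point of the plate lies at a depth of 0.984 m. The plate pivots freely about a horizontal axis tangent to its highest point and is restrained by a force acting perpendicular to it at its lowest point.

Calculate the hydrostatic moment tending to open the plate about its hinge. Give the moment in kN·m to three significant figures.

M ≈ 398 kN·m

γ = 1.26 × 9.81 = 12.3606 kN/m³.
The centroid is at the centre, 1.525 m below the top of the plate, so the centroid depth is h_c = 0.984 + 1.525 = 2.509 m.
A = π(1.525)² = 7.30617 m².
Resultant F = γ·h_c·A = 12.3606 × 2.509 × 7.30617 = 226.584 kN.
I_c = πr⁴/4 = π × 1.525⁴/4 = 4.24785 m⁴.
Centre of pressure: y_p = y_c + I_c/(y_c·A) = 2.509 + 4.24785/(2.509 × 7.30617) = 2.509 + 0.231728 = 2.74073 m along the plane.
The resultant acts 1.525 + 0.231728 = 1.75673 m (along the plate) below the hinge at the top edge, so the moment about the hinge is M = F × 1.75673 = 226.584 × 1.75673 = 398.047 kN·m.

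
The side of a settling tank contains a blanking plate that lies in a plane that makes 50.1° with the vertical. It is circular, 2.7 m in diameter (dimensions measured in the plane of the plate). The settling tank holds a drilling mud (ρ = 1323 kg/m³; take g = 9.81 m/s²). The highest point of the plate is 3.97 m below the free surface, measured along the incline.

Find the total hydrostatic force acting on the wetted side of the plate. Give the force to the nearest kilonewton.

F ≈ 254 kN

γ = ρg = 1323 × 9.81 / 1000 = 12.97863 kN/m³.
The plate makes 50.1° with the vertical, i.e. θ = 90° − 50.1° = 39.9° to the horizontal. Measuring y along the incline from the free-surface line, vertical depth h = y·sinθ with sinθ = 0.641450.
The centroid is at the centre, 1.35 m below the top of the plate, so y_c = 3.97 + 1.35 = 5.32 m and h_c = 5.32 × 0.641450 = 3.41251 m.
A = π(1.35)² = 5.72555 m².
Resultant F = γ·h_c·A = 12.97863 × 3.41251 × 5.72555 = 253.583 kN.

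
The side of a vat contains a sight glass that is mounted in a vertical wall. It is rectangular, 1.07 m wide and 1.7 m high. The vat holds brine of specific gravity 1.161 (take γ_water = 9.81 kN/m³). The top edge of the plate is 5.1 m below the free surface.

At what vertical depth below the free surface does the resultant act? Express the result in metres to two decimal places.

γ = 1.161 × 9.81 = 11.38941 kN/m³.
The centroid lies 1.7/2 = 0.85 m below the top edge, so the centroid depth is h_c = 5.1 + 0.85 = 5.95 m.
A = 1.07 × 1.7 = 1.819 m².
Resultant F = γ·h_c·A = 11.38941 × 5.95 × 1.819 = 123.268 kN.
I_c = b·h³/12 = 1.07 × 1.7³/12 = 0.438076 m⁴.
Centre of pressure: y_p = y_c + I_c/(y_c·A) = 5.95 + 0.438076/(5.95 × 1.819) = 5.95 + 0.0404762 = 5.99048 m along the plane.

h_p = 5.99 m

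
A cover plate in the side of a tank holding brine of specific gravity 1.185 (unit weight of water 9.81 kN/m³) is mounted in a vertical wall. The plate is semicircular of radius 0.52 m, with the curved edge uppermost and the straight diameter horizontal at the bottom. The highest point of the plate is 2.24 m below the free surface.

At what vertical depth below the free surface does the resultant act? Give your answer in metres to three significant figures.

γ = 1.185 × 9.81 = 11.62485 kN/m³.
The centroid lies 4r/(3π) = 0.220695 m above the diameter, so r − 4r/(3π) = 0.52 − 0.220695 = 0.299305 m below the topmost point, so the centroid depth is h_c = 2.24 + 0.299305 = 2.53931 m.
A = πr²/2 = π × 0.52²/2 = 0.424743 m².
Resultant F = γ·h_c·A = 11.62485 × 2.53931 × 0.424743 = 12.538 kN.
I_c = (π/8 − 8/(9π))·r⁴ = 0.109757 × 0.52⁴ = 0.00802501 m⁴.
Centre of pressure: y_p = y_c + I_c/(y_c·A) = 2.53931 + 0.00802501/(2.53931 × 0.424743) = 2.53931 + 0.00744053 = 2.54675 m along the plane.

h_p = 2.55 m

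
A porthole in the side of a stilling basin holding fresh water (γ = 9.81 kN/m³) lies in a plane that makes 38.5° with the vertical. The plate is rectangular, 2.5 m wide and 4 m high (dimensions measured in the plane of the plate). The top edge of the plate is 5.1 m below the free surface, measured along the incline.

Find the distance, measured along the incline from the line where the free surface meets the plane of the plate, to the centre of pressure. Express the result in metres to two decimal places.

γ = 9.81 kN/m³.
The plate makes 38.5° with the vertical, i.e. θ = 90° − 38.5° = 51.5° to the horizontal. Measuring y along the incline from the free-surface line, vertical depth h = y·sinθ with sinθ = 0.782608.
The centroid lies 4/2 = 2 m below the top edge, so y_c = 5.1 + 2 = 7.1 m and h_c = 7.1 × 0.782608 = 5.55652 m.
A = 2.5 × 4 = 10 m².
Resultant F = γ·h_c·A = 9.81 × 5.55652 × 10 = 545.095 kN.
I_c = b·h³/12 = 2.5 × 4³/12 = 13.3333 m⁴.
Centre of pressure: y_p = y_c + I_c/(y_c·A) = 7.1 + 13.3333/(7.1 × 10) = 7.1 + 0.187793 = 7.28779 m along the plane.

y_p = 7.29 m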